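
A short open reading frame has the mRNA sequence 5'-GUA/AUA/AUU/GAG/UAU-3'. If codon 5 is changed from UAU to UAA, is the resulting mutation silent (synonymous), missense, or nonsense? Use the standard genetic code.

nonsense

Position 15 falls in codon 5: UAU → Tyr.
After the substitution the codon is UAA → Stop.
The new codon is a stop codon, so this is a nonsense mutation.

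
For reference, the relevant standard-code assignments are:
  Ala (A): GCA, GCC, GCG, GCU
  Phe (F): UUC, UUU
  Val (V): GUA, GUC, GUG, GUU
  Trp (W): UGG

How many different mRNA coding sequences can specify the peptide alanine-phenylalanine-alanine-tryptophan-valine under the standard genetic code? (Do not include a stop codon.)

128

Ala: 4 codons.
Phe: 2 codons.
Ala: 4 codons.
Trp: 1 codon.
Val: 4 codons.
4 × 2 × 4 × 1 × 4 = 128.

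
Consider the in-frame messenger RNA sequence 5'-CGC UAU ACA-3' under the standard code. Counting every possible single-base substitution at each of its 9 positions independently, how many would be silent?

Codon 1 (CGC, Arg): 3 synonymous substitutions.
Codon 2 (UAU, Tyr): 1 synonymous substitution.
Codon 3 (ACA, Thr): 3 synonymous substitutions.
Total: 3 + 1 + 3 = 7.

7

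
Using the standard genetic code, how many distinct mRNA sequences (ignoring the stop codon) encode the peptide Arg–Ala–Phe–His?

96

Arg: 6 codons.
Ala: 4 codons.
Phe: 2 codons.
His: 2 codons.
6 × 4 × 2 × 2 = 96.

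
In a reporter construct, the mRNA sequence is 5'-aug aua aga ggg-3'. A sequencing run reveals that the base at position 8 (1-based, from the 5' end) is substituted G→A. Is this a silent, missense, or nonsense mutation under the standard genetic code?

missense

Position 8 falls in codon 3: AGA → Arg.
After the substitution the codon is AAA → Lys.
Arg ≠ Lys, so this is a missense mutation.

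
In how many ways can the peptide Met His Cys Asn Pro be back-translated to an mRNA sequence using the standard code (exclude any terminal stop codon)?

32

Met: 1 codon.
His: 2 codons.
Cys: 2 codons.
Asn: 2 codons.
Pro: 4 codons.
1 × 2 × 2 × 2 × 4 = 32.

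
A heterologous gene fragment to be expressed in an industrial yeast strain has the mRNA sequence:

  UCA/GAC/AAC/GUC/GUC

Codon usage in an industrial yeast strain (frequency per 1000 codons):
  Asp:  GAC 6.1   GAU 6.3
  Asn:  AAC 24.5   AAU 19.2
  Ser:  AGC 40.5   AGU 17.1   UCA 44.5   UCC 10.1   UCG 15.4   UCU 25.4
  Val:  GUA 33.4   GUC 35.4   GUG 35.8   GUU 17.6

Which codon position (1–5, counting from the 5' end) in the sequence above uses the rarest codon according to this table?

2

Codon 1 UCA (Ser): 44.5 per 1000.
Codon 2 GAC (Asp): 6.1 per 1000.
Codon 3 AAC (Asn): 24.5 per 1000.
Codon 4 GUC (Val): 35.4 per 1000.
Codon 5 GUC (Val): 35.4 per 1000.
Lowest frequency is 6.1 at codon 2.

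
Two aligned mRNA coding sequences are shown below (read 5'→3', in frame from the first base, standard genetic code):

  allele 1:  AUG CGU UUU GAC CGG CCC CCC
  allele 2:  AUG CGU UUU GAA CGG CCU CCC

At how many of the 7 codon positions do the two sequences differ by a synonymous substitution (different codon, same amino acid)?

1

Codon 1: AUG Met / AUG Met — identical.
Codon 2: CGU Arg / CGU Arg — identical.
Codon 3: UUU Phe / UUU Phe — identical.
Codon 4: GAC Asp / GAA Glu — nonsynonymous.
Codon 5: CGG Arg / CGG Arg — identical.
Codon 6: CCC Pro / CCU Pro — synonymous.
Codon 7: CCC Pro / CCC Pro — identical.
Synonymous differences: 1.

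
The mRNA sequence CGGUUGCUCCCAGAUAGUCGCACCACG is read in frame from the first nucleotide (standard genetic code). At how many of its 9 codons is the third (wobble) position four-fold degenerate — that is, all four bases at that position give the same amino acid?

6

Codon 1 CGG (Arg): third position 4-fold.
Codon 2 UUG (Leu): third position 2-fold.
Codon 3 CUC (Leu): third position 4-fold.
Codon 4 CCA (Pro): third position 4-fold.
Codon 5 GAU (Asp): third position 2-fold.
Codon 6 AGU (Ser): third position 2-fold.
Codon 7 CGC (Arg): third position 4-fold.
Codon 8 ACC (Thr): third position 4-fold.
Codon 9 ACG (Thr): third position 4-fold.
Four-fold degenerate third positions: 6.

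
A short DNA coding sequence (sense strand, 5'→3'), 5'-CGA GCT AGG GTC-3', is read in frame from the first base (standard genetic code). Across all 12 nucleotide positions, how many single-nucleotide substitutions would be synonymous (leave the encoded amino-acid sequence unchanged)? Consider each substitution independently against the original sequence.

12

Codon 1 (CGA, Arg): 4 synonymous substitutions.
Codon 2 (GCT, Ala): 3 synonymous substitutions.
Codon 3 (AGG, Arg): 2 synonymous substitutions.
Codon 4 (GTC, Val): 3 synonymous substitutions.
Total: 4 + 3 + 2 + 3 = 12.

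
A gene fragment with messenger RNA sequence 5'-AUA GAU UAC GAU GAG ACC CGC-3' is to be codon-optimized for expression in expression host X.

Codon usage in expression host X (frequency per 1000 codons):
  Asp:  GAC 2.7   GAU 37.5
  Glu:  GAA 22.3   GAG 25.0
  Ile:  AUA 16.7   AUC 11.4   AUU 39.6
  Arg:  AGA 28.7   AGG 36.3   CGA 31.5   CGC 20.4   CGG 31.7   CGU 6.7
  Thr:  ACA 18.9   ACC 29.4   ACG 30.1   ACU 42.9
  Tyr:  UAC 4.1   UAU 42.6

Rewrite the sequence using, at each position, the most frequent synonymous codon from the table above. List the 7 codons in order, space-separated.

Codon 1 (Ile): best is AUU at 39.6.
Codon 2 (Asp): best is GAU at 37.5.
Codon 3 (Tyr): best is UAU at 42.6.
Codon 4 (Asp): best is GAU at 37.5.
Codon 5 (Glu): best is GAG at 25.0.
Codon 6 (Thr): best is ACU at 42.9.
Codon 7 (Arg): best is AGG at 36.3.

AUU GAU UAU GAU GAG ACU AGG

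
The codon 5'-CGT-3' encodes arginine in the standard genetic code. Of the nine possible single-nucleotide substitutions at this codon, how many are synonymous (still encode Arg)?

3

Position 1: none → 0 synonymous.
Position 2: none → 0 synonymous.
Position 3: CGC, CGA, CGG → 3 synonymous.
Total: 0 + 0 + 3 = 3.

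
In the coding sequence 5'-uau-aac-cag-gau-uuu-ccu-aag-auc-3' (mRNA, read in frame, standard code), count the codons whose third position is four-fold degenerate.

1

Codon 1 UAU (Tyr): third position 2-fold.
Codon 2 AAC (Asn): third position 2-fold.
Codon 3 CAG (Gln): third position 2-fold.
Codon 4 GAU (Asp): third position 2-fold.
Codon 5 UUU (Phe): third position 2-fold.
Codon 6 CCU (Pro): third position 4-fold.
Codon 7 AAG (Lys): third position 2-fold.
Codon 8 AUC (Ile): third position 3-fold.
Four-fold degenerate third positions: 1.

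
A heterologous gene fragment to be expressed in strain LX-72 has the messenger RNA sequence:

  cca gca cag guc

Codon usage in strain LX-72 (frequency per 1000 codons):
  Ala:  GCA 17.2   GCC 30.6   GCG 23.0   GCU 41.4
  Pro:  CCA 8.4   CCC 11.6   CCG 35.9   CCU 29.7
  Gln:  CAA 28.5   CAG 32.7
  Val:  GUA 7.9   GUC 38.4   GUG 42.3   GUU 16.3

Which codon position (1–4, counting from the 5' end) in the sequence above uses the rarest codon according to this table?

1

Codon 1 CCA (Pro): 8.4 per 1000.
Codon 2 GCA (Ala): 17.2 per 1000.
Codon 3 CAG (Gln): 32.7 per 1000.
Codon 4 GUC (Val): 38.4 per 1000.
Lowest frequency is 8.4 at codon 1.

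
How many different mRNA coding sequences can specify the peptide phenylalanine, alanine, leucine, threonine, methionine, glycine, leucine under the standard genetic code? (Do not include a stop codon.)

4608

Phe: 2 codons.
Ala: 4 codons.
Leu: 6 codons.
Thr: 4 codons.
Met: 1 codon.
Gly: 4 codons.
Leu: 6 codons.
2 × 4 × 6 × 4 × 1 × 4 × 6 = 4608.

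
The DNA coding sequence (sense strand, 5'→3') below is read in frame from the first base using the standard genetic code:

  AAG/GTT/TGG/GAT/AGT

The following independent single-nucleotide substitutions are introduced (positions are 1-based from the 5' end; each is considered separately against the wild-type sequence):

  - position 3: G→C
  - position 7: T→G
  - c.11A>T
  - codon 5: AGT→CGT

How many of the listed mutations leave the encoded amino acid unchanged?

Codon 1: AAG (Lys) → AAC (Asn) — missense.
Codon 3: TGG (Trp) → GGG (Gly) — missense.
Codon 4: GAT (Asp) → GTT (Val) — missense.
Codon 5: AGT (Ser) → CGT (Arg) — missense.
Synonymous: 0 of 4.

0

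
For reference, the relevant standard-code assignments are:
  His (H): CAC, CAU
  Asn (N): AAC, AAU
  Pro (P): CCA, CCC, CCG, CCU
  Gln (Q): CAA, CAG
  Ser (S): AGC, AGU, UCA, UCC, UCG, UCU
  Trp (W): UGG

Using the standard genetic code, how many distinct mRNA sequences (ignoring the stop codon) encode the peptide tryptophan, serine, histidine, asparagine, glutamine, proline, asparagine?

384

Trp: 1 codon.
Ser: 6 codons.
His: 2 codons.
Asn: 2 codons.
Gln: 2 codons.
Pro: 4 codons.
Asn: 2 codons.
1 × 6 × 2 × 2 × 2 × 4 × 2 = 384.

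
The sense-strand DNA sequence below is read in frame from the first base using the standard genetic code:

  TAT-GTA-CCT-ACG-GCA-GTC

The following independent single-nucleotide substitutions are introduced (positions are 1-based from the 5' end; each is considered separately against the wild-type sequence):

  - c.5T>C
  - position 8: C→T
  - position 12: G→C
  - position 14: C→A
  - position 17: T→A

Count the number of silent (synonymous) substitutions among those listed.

1

Codon 2: GTA (Val) → GCA (Ala) — missense.
Codon 3: CCT (Pro) → CTT (Leu) — missense.
Codon 4: ACG (Thr) → ACC (Thr) — synonymous.
Codon 5: GCA (Ala) → GAA (Glu) — missense.
Codon 6: GTC (Val) → GAC (Asp) — missense.
Synonymous: 1 of 5.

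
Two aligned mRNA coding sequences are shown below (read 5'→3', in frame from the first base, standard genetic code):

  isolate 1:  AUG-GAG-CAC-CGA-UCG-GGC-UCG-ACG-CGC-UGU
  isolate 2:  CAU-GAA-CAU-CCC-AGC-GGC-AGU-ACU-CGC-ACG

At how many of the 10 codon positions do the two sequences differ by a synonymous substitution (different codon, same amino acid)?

Codon 1: AUG Met / CAU His — nonsynonymous.
Codon 2: GAG Glu / GAA Glu — synonymous.
Codon 3: CAC His / CAU His — synonymous.
Codon 4: CGA Arg / CCC Pro — nonsynonymous.
Codon 5: UCG Ser / AGC Ser — synonymous.
Codon 6: GGC Gly / GGC Gly — identical.
Codon 7: UCG Ser / AGU Ser — synonymous.
Codon 8: ACG Thr / ACU Thr — synonymous.
Codon 9: CGC Arg / CGC Arg — identical.
Codon 10: UGU Cys / ACG Thr — nonsynonymous.
Synonymous differences: 5.

5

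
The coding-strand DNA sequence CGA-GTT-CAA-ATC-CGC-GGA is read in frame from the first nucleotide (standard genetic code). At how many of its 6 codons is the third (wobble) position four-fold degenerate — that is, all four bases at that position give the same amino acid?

4

Codon 1 CGA (Arg): third position 4-fold.
Codon 2 GTT (Val): third position 4-fold.
Codon 3 CAA (Gln): third position 2-fold.
Codon 4 ATC (Ile): third position 3-fold.
Codon 5 CGC (Arg): third position 4-fold.
Codon 6 GGA (Gly): third position 4-fold.
Four-fold degenerate third positions: 4.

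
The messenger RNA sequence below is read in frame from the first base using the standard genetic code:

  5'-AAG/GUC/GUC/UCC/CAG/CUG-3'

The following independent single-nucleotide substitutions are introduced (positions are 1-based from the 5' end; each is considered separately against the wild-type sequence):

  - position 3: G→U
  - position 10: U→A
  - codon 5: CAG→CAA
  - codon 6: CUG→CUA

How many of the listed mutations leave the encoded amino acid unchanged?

2

Codon 1: AAG (Lys) → AAU (Asn) — missense.
Codon 4: UCC (Ser) → ACC (Thr) — missense.
Codon 5: CAG (Gln) → CAA (Gln) — synonymous.
Codon 6: CUG (Leu) → CUA (Leu) — synonymous.
Synonymous: 2 of 4.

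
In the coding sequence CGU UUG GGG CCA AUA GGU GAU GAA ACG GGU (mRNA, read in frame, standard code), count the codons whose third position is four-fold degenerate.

Codon 1 CGU (Arg): third position 4-fold.
Codon 2 UUG (Leu): third position 2-fold.
Codon 3 GGG (Gly): third position 4-fold.
Codon 4 CCA (Pro): third position 4-fold.
Codon 5 AUA (Ile): third position 3-fold.
Codon 6 GGU (Gly): third position 4-fold.
Codon 7 GAU (Asp): third position 2-fold.
Codon 8 GAA (Glu): third position 2-fold.
Codon 9 ACG (Thr): third position 4-fold.
Codon 10 GGU (Gly): third position 4-fold.
Four-fold degenerate third positions: 6.

6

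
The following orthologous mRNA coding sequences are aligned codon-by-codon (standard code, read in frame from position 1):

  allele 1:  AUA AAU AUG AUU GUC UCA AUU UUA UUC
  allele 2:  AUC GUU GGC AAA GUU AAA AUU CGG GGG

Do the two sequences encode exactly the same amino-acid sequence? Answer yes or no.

Codon 1: AUA Ile / AUC Ile — synonymous.
Codon 2: AAU Asn / GUU Val — nonsynonymous.
Codon 3: AUG Met / GGC Gly — nonsynonymous.
Codon 4: AUU Ile / AAA Lys — nonsynonymous.
Codon 5: GUC Val / GUU Val — synonymous.
Codon 6: UCA Ser / AAA Lys — nonsynonymous.
Codon 7: AUU Ile / AUU Ile — identical.
Codon 8: UUA Leu / CGG Arg — nonsynonymous.
Codon 9: UUC Phe / GGG Gly — nonsynonymous.
Nonsynonymous differences: 6 → different protein.

no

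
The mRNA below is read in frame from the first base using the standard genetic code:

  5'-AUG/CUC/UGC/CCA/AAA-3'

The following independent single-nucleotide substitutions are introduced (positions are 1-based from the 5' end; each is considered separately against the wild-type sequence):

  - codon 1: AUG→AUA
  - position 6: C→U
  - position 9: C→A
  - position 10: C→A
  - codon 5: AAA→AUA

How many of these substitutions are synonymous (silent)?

1

Codon 1: AUG (Met) → AUA (Ile) — missense.
Codon 2: CUC (Leu) → CUU (Leu) — synonymous.
Codon 3: UGC (Cys) → UGA (Stop) — nonsense.
Codon 4: CCA (Pro) → ACA (Thr) — missense.
Codon 5: AAA (Lys) → AUA (Ile) — missense.
Synonymous: 1 of 5.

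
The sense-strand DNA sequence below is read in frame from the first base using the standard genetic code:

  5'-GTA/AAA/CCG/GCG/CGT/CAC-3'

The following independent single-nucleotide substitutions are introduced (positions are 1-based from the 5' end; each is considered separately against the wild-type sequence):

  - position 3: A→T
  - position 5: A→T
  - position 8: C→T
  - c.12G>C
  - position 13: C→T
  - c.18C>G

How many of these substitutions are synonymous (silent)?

2

Codon 1: GTA (Val) → GTT (Val) — synonymous.
Codon 2: AAA (Lys) → ATA (Ile) — missense.
Codon 3: CCG (Pro) → CTG (Leu) — missense.
Codon 4: GCG (Ala) → GCC (Ala) — synonymous.
Codon 5: CGT (Arg) → TGT (Cys) — missense.
Codon 6: CAC (His) → CAG (Gln) — missense.
Synonymous: 2 of 6.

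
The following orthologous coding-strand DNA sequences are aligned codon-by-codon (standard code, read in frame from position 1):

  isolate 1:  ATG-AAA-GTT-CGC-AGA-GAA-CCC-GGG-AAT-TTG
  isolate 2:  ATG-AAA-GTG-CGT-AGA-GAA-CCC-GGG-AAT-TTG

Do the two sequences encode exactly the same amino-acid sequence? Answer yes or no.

yes

Codon 1: ATG Met / ATG Met — identical.
Codon 2: AAA Lys / AAA Lys — identical.
Codon 3: GTT Val / GTG Val — synonymous.
Codon 4: CGC Arg / CGT Arg — synonymous.
Codon 5: AGA Arg / AGA Arg — identical.
Codon 6: GAA Glu / GAA Glu — identical.
Codon 7: CCC Pro / CCC Pro — identical.
Codon 8: GGG Gly / GGG Gly — identical.
Codon 9: AAT Asn / AAT Asn — identical.
Codon 10: TTG Leu / TTG Leu — identical.
Nonsynonymous differences: 0 → same protein.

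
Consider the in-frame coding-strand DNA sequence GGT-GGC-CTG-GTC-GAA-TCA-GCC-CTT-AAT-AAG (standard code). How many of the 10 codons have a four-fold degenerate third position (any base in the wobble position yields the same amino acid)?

7

Codon 1 GGT (Gly): third position 4-fold.
Codon 2 GGC (Gly): third position 4-fold.
Codon 3 CTG (Leu): third position 4-fold.
Codon 4 GTC (Val): third position 4-fold.
Codon 5 GAA (Glu): third position 2-fold.
Codon 6 TCA (Ser): third position 4-fold.
Codon 7 GCC (Ala): third position 4-fold.
Codon 8 CTT (Leu): third position 4-fold.
Codon 9 AAT (Asn): third position 2-fold.
Codon 10 AAG (Lys): third position 2-fold.
Four-fold degenerate third positions: 7.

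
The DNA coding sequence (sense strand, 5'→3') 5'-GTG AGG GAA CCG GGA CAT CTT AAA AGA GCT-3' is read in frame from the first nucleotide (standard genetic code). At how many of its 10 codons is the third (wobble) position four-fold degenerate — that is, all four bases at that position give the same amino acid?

Codon 1 GTG (Val): third position 4-fold.
Codon 2 AGG (Arg): third position 2-fold.
Codon 3 GAA (Glu): third position 2-fold.
Codon 4 CCG (Pro): third position 4-fold.
Codon 5 GGA (Gly): third position 4-fold.
Codon 6 CAT (His): third position 2-fold.
Codon 7 CTT (Leu): third position 4-fold.
Codon 8 AAA (Lys): third position 2-fold.
Codon 9 AGA (Arg): third position 2-fold.
Codon 10 GCT (Ala): third position 4-fold.
Four-fold degenerate third positions: 5.

5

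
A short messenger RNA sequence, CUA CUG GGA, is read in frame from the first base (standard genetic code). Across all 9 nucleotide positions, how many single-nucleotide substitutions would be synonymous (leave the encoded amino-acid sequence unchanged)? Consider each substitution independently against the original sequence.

11

Codon 1 (CUA, Leu): 4 synonymous substitutions.
Codon 2 (CUG, Leu): 4 synonymous substitutions.
Codon 3 (GGA, Gly): 3 synonymous substitutions.
Total: 4 + 4 + 3 = 11.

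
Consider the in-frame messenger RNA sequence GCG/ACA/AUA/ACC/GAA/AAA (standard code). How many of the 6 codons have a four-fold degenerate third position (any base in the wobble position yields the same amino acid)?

Codon 1 GCG (Ala): third position 4-fold.
Codon 2 ACA (Thr): third position 4-fold.
Codon 3 AUA (Ile): third position 3-fold.
Codon 4 ACC (Thr): third position 4-fold.
Codon 5 GAA (Glu): third position 2-fold.
Codon 6 AAA (Lys): third position 2-fold.
Four-fold degenerate third positions: 3.

3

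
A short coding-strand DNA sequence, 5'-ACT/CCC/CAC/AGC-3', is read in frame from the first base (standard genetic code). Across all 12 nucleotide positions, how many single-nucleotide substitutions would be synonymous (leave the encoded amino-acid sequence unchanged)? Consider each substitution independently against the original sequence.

8

Codon 1 (ACT, Thr): 3 synonymous substitutions.
Codon 2 (CCC, Pro): 3 synonymous substitutions.
Codon 3 (CAC, His): 1 synonymous substitution.
Codon 4 (AGC, Ser): 1 synonymous substitution.
Total: 3 + 3 + 1 + 1 = 8.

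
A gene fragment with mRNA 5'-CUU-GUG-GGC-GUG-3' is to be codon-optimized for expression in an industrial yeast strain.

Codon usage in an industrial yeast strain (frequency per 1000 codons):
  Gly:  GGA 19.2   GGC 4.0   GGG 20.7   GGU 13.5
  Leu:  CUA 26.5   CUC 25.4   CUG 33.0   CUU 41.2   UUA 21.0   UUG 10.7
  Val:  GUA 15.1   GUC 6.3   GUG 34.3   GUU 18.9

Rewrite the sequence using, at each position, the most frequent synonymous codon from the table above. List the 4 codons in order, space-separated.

Codon 1 (Leu): best is CUU at 41.2.
Codon 2 (Val): best is GUG at 34.3.
Codon 3 (Gly): best is GGG at 20.7.
Codon 4 (Val): best is GUG at 34.3.

CUU GUG GGG GUG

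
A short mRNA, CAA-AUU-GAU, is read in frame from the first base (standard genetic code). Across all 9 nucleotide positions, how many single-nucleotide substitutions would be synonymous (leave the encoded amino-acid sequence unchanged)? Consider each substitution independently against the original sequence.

Codon 1 (CAA, Gln): 1 synonymous substitution.
Codon 2 (AUU, Ile): 2 synonymous substitutions.
Codon 3 (GAU, Asp): 1 synonymous substitution.
Total: 1 + 2 + 1 = 4.

4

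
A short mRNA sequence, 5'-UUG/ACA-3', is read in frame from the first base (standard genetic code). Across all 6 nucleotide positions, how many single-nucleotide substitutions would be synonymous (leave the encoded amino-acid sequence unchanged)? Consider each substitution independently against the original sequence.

Codon 1 (UUG, Leu): 2 synonymous substitutions.
Codon 2 (ACA, Thr): 3 synonymous substitutions.
Total: 2 + 3 = 5.

5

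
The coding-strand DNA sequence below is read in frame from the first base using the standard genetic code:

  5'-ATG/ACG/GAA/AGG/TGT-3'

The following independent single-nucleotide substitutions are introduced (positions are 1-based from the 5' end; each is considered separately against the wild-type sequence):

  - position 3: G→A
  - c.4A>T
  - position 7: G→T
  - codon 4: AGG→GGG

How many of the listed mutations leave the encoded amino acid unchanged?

0

Codon 1: ATG (Met) → ATA (Ile) — missense.
Codon 2: ACG (Thr) → TCG (Ser) — missense.
Codon 3: GAA (Glu) → TAA (Stop) — nonsense.
Codon 4: AGG (Arg) → GGG (Gly) — missense.
Synonymous: 0 of 4.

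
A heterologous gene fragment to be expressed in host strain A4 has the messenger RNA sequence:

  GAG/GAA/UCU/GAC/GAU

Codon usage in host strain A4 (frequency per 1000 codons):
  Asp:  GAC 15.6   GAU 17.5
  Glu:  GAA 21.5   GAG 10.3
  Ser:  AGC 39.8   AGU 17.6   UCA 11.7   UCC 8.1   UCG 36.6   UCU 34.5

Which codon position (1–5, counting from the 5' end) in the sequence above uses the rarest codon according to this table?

1

Codon 1 GAG (Glu): 10.3 per 1000.
Codon 2 GAA (Glu): 21.5 per 1000.
Codon 3 UCU (Ser): 34.5 per 1000.
Codon 4 GAC (Asp): 15.6 per 1000.
Codon 5 GAU (Asp): 17.5 per 1000.
Lowest frequency is 10.3 at codon 1.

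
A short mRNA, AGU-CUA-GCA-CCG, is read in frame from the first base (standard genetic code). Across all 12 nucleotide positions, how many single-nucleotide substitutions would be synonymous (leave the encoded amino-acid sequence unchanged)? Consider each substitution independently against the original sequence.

Codon 1 (AGU, Ser): 1 synonymous substitution.
Codon 2 (CUA, Leu): 4 synonymous substitutions.
Codon 3 (GCA, Ala): 3 synonymous substitutions.
Codon 4 (CCG, Pro): 3 synonymous substitutions.
Total: 1 + 4 + 3 + 3 = 11.

11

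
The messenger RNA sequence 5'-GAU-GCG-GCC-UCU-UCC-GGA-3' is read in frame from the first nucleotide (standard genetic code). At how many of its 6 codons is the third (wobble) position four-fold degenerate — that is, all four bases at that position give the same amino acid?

Codon 1 GAU (Asp): third position 2-fold.
Codon 2 GCG (Ala): third position 4-fold.
Codon 3 GCC (Ala): third position 4-fold.
Codon 4 UCU (Ser): third position 4-fold.
Codon 5 UCC (Ser): third position 4-fold.
Codon 6 GGA (Gly): third position 4-fold.
Four-fold degenerate third positions: 5.

5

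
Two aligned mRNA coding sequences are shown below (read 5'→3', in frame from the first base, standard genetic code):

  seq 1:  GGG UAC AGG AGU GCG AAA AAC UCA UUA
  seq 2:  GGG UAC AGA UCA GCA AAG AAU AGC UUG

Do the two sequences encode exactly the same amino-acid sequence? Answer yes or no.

yes

Codon 1: GGG Gly / GGG Gly — identical.
Codon 2: UAC Tyr / UAC Tyr — identical.
Codon 3: AGG Arg / AGA Arg — synonymous.
Codon 4: AGU Ser / UCA Ser — synonymous.
Codon 5: GCG Ala / GCA Ala — synonymous.
Codon 6: AAA Lys / AAG Lys — synonymous.
Codon 7: AAC Asn / AAU Asn — synonymous.
Codon 8: UCA Ser / AGC Ser — synonymous.
Codon 9: UUA Leu / UUG Leu — synonymous.
Nonsynonymous differences: 0 → same protein.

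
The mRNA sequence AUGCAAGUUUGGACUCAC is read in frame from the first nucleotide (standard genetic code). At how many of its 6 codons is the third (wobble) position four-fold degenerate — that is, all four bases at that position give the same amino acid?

Codon 1 AUG (Met): third position 1-fold.
Codon 2 CAA (Gln): third position 2-fold.
Codon 3 GUU (Val): third position 4-fold.
Codon 4 UGG (Trp): third position 1-fold.
Codon 5 ACU (Thr): third position 4-fold.
Codon 6 CAC (His): third position 2-fold.
Four-fold degenerate third positions: 2.

2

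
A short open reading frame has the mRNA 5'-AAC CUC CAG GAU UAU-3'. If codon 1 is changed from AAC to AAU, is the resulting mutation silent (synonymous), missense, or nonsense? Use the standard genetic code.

silent

Position 3 falls in codon 1: AAC → Asn.
After the substitution the codon is AAU → Asn.
Both encode Asn, so the change is synonymous.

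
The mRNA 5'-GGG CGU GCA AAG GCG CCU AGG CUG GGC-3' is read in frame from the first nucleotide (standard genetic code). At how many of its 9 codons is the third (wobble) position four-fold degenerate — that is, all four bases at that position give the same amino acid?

Codon 1 GGG (Gly): third position 4-fold.
Codon 2 CGU (Arg): third position 4-fold.
Codon 3 GCA (Ala): third position 4-fold.
Codon 4 AAG (Lys): third position 2-fold.
Codon 5 GCG (Ala): third position 4-fold.
Codon 6 CCU (Pro): third position 4-fold.
Codon 7 AGG (Arg): third position 2-fold.
Codon 8 CUG (Leu): third position 4-fold.
Codon 9 GGC (Gly): third position 4-fold.
Four-fold degenerate third positions: 7.

7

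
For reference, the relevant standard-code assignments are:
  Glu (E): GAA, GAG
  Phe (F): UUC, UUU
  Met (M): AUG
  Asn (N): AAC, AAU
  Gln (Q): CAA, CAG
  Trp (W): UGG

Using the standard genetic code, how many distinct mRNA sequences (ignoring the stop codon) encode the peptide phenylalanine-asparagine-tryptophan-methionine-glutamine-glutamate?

16

Phe: 2 codons.
Asn: 2 codons.
Trp: 1 codon.
Met: 1 codon.
Gln: 2 codons.
Glu: 2 codons.
2 × 2 × 1 × 1 × 2 × 2 = 16.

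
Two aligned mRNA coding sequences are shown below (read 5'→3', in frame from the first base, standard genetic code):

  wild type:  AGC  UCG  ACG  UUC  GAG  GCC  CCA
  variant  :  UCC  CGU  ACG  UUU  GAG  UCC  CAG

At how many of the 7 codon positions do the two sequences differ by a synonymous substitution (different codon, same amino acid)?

Codon 1: AGC Ser / UCC Ser — synonymous.
Codon 2: UCG Ser / CGU Arg — nonsynonymous.
Codon 3: ACG Thr / ACG Thr — identical.
Codon 4: UUC Phe / UUU Phe — synonymous.
Codon 5: GAG Glu / GAG Glu — identical.
Codon 6: GCC Ala / UCC Ser — nonsynonymous.
Codon 7: CCA Pro / CAG Gln — nonsynonymous.
Synonymous differences: 2.

2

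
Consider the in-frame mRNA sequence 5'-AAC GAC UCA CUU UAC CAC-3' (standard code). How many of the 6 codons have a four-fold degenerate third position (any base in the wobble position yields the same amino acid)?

Codon 1 AAC (Asn): third position 2-fold.
Codon 2 GAC (Asp): third position 2-fold.
Codon 3 UCA (Ser): third position 4-fold.
Codon 4 CUU (Leu): third position 4-fold.
Codon 5 UAC (Tyr): third position 2-fold.
Codon 6 CAC (His): third position 2-fold.
Four-fold degenerate third positions: 2.

2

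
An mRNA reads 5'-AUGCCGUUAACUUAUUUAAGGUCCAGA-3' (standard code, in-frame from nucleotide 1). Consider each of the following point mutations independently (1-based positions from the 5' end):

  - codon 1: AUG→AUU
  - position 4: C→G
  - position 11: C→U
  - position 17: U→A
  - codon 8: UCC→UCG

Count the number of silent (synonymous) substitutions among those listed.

1

Codon 1: AUG (Met) → AUU (Ile) — missense.
Codon 2: CCG (Pro) → GCG (Ala) — missense.
Codon 4: ACU (Thr) → AUU (Ile) — missense.
Codon 6: UUA (Leu) → UAA (Stop) — nonsense.
Codon 8: UCC (Ser) → UCG (Ser) — synonymous.
Synonymous: 1 of 5.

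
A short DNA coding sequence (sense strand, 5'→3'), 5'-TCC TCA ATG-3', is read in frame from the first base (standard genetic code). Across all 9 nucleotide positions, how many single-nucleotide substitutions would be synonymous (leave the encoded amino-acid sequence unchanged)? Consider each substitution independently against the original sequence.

6

Codon 1 (TCC, Ser): 3 synonymous substitutions.
Codon 2 (TCA, Ser): 3 synonymous substitutions.
Codon 3 (ATG, Met): 0 synonymous substitutions.
Total: 3 + 3 + 0 = 6.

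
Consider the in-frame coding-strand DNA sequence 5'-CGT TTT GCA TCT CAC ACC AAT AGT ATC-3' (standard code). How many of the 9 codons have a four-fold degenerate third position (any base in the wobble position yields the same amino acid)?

Codon 1 CGT (Arg): third position 4-fold.
Codon 2 TTT (Phe): third position 2-fold.
Codon 3 GCA (Ala): third position 4-fold.
Codon 4 TCT (Ser): third position 4-fold.
Codon 5 CAC (His): third position 2-fold.
Codon 6 ACC (Thr): third position 4-fold.
Codon 7 AAT (Asn): third position 2-fold.
Codon 8 AGT (Ser): third position 2-fold.
Codon 9 ATC (Ile): third position 3-fold.
Four-fold degenerate third positions: 4.

4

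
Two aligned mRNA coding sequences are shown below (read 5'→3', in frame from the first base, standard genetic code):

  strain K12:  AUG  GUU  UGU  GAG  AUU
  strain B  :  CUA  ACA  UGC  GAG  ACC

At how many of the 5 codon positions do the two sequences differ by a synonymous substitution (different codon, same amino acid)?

Codon 1: AUG Met / CUA Leu — nonsynonymous.
Codon 2: GUU Val / ACA Thr — nonsynonymous.
Codon 3: UGU Cys / UGC Cys — synonymous.
Codon 4: GAG Glu / GAG Glu — identical.
Codon 5: AUU Ile / ACC Thr — nonsynonymous.
Synonymous differences: 1.

1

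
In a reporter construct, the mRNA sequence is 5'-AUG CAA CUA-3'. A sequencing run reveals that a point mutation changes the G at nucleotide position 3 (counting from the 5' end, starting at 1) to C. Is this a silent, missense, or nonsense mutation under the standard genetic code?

Position 3 falls in codon 1: AUG → Met.
After the substitution the codon is AUC → Ile.
Met ≠ Ile, so this is a missense mutation.

missense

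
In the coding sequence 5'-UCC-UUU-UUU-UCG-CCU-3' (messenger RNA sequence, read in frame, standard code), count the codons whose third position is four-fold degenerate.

Codon 1 UCC (Ser): third position 4-fold.
Codon 2 UUU (Phe): third position 2-fold.
Codon 3 UUU (Phe): third position 2-fold.
Codon 4 UCG (Ser): third position 4-fold.
Codon 5 CCU (Pro): third position 4-fold.
Four-fold degenerate third positions: 3.

3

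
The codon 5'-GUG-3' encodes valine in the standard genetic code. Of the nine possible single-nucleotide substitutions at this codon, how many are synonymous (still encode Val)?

Position 1: none → 0 synonymous.
Position 2: none → 0 synonymous.
Position 3: GUU, GUC, GUA → 3 synonymous.
Total: 0 + 0 + 3 = 3.

3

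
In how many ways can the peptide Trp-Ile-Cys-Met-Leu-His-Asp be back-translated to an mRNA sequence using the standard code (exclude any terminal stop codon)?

Trp: 1 codon.
Ile: 3 codons.
Cys: 2 codons.
Met: 1 codon.
Leu: 6 codons.
His: 2 codons.
Asp: 2 codons.
1 × 3 × 2 × 1 × 6 × 2 × 2 = 144.

144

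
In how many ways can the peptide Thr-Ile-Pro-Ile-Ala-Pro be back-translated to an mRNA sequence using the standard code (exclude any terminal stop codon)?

2304

Thr: 4 codons.
Ile: 3 codons.
Pro: 4 codons.
Ile: 3 codons.
Ala: 4 codons.
Pro: 4 codons.
4 × 3 × 4 × 3 × 4 × 4 = 2304.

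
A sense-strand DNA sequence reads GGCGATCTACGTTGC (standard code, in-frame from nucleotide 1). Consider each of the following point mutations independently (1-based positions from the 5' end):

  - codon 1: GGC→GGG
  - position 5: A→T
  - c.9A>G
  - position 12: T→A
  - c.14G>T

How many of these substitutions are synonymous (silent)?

3

Codon 1: GGC (Gly) → GGG (Gly) — synonymous.
Codon 2: GAT (Asp) → GTT (Val) — missense.
Codon 3: CTA (Leu) → CTG (Leu) — synonymous.
Codon 4: CGT (Arg) → CGA (Arg) — synonymous.
Codon 5: TGC (Cys) → TTC (Phe) — missense.
Synonymous: 3 of 5.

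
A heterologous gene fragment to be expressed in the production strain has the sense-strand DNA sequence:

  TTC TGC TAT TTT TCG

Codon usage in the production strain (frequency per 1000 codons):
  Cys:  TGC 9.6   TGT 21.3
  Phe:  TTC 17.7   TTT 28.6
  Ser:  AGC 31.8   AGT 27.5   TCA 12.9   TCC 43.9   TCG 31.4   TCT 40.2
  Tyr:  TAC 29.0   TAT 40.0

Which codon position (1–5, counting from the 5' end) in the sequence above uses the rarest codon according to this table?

2

Codon 1 TTC (Phe): 17.7 per 1000.
Codon 2 TGC (Cys): 9.6 per 1000.
Codon 3 TAT (Tyr): 40.0 per 1000.
Codon 4 TTT (Phe): 28.6 per 1000.
Codon 5 TCG (Ser): 31.4 per 1000.
Lowest frequency is 9.6 at codon 2.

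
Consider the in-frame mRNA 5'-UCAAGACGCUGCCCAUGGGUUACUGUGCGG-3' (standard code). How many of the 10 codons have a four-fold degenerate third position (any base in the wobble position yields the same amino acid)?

Codon 1 UCA (Ser): third position 4-fold.
Codon 2 AGA (Arg): third position 2-fold.
Codon 3 CGC (Arg): third position 4-fold.
Codon 4 UGC (Cys): third position 2-fold.
Codon 5 CCA (Pro): third position 4-fold.
Codon 6 UGG (Trp): third position 1-fold.
Codon 7 GUU (Val): third position 4-fold.
Codon 8 ACU (Thr): third position 4-fold.
Codon 9 GUG (Val): third position 4-fold.
Codon 10 CGG (Arg): third position 4-fold.
Four-fold degenerate third positions: 7.

7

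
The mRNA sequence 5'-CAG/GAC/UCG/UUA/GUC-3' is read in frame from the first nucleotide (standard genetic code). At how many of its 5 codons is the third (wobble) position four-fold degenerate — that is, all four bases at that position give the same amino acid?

2

Codon 1 CAG (Gln): third position 2-fold.
Codon 2 GAC (Asp): third position 2-fold.
Codon 3 UCG (Ser): third position 4-fold.
Codon 4 UUA (Leu): third position 2-fold.
Codon 5 GUC (Val): third position 4-fold.
Four-fold degenerate third positions: 2.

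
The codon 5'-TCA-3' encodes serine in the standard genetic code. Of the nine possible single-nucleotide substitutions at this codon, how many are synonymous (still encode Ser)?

Position 1: none → 0 synonymous.
Position 2: none → 0 synonymous.
Position 3: TCT, TCC, TCG → 3 synonymous.
Total: 0 + 0 + 3 = 3.

3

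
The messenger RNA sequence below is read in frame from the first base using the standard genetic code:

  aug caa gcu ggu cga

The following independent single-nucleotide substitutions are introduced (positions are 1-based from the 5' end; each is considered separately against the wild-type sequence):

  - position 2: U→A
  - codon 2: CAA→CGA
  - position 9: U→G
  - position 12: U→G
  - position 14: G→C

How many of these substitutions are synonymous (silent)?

2

Codon 1: AUG (Met) → AAG (Lys) — missense.
Codon 2: CAA (Gln) → CGA (Arg) — missense.
Codon 3: GCU (Ala) → GCG (Ala) — synonymous.
Codon 4: GGU (Gly) → GGG (Gly) — synonymous.
Codon 5: CGA (Arg) → CCA (Pro) — missense.
Synonymous: 2 of 5.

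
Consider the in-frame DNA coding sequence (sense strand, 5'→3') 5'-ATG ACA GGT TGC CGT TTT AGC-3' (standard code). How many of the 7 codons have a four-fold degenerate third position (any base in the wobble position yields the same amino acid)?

3

Codon 1 ATG (Met): third position 1-fold.
Codon 2 ACA (Thr): third position 4-fold.
Codon 3 GGT (Gly): third position 4-fold.
Codon 4 TGC (Cys): third position 2-fold.
Codon 5 CGT (Arg): third position 4-fold.
Codon 6 TTT (Phe): third position 2-fold.
Codon 7 AGC (Ser): third position 2-fold.
Four-fold degenerate third positions: 3.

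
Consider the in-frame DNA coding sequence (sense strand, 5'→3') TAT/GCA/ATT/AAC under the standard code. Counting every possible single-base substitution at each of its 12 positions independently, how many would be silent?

Codon 1 (TAT, Tyr): 1 synonymous substitution.
Codon 2 (GCA, Ala): 3 synonymous substitutions.
Codon 3 (ATT, Ile): 2 synonymous substitutions.
Codon 4 (AAC, Asn): 1 synonymous substitution.
Total: 1 + 3 + 2 + 1 = 7.

7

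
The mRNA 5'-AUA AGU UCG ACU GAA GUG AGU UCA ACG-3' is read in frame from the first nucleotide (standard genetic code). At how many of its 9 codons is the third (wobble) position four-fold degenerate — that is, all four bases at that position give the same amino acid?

5

Codon 1 AUA (Ile): third position 3-fold.
Codon 2 AGU (Ser): third position 2-fold.
Codon 3 UCG (Ser): third position 4-fold.
Codon 4 ACU (Thr): third position 4-fold.
Codon 5 GAA (Glu): third position 2-fold.
Codon 6 GUG (Val): third position 4-fold.
Codon 7 AGU (Ser): third position 2-fold.
Codon 8 UCA (Ser): third position 4-fold.
Codon 9 ACG (Thr): third position 4-fold.
Four-fold degenerate third positions: 5.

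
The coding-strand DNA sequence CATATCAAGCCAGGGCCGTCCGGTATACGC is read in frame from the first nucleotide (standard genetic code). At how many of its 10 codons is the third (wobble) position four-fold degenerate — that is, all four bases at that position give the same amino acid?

Codon 1 CAT (His): third position 2-fold.
Codon 2 ATC (Ile): third position 3-fold.
Codon 3 AAG (Lys): third position 2-fold.
Codon 4 CCA (Pro): third position 4-fold.
Codon 5 GGG (Gly): third position 4-fold.
Codon 6 CCG (Pro): third position 4-fold.
Codon 7 TCC (Ser): third position 4-fold.
Codon 8 GGT (Gly): third position 4-fold.
Codon 9 ATA (Ile): third position 3-fold.
Codon 10 CGC (Arg): third position 4-fold.
Four-fold degenerate third positions: 6.

6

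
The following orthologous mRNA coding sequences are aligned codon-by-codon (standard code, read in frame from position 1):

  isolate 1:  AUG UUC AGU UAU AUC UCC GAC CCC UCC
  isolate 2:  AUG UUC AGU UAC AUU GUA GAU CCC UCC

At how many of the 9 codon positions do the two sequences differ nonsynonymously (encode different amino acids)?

1

Codon 1: AUG Met / AUG Met — identical.
Codon 2: UUC Phe / UUC Phe — identical.
Codon 3: AGU Ser / AGU Ser — identical.
Codon 4: UAU Tyr / UAC Tyr — synonymous.
Codon 5: AUC Ile / AUU Ile — synonymous.
Codon 6: UCC Ser / GUA Val — nonsynonymous.
Codon 7: GAC Asp / GAU Asp — synonymous.
Codon 8: CCC Pro / CCC Pro — identical.
Codon 9: UCC Ser / UCC Ser — identical.
Nonsynonymous differences: 1.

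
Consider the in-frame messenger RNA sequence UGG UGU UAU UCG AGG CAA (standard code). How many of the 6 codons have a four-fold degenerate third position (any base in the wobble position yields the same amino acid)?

Codon 1 UGG (Trp): third position 1-fold.
Codon 2 UGU (Cys): third position 2-fold.
Codon 3 UAU (Tyr): third position 2-fold.
Codon 4 UCG (Ser): third position 4-fold.
Codon 5 AGG (Arg): third position 2-fold.
Codon 6 CAA (Gln): third position 2-fold.
Four-fold degenerate third positions: 1.

1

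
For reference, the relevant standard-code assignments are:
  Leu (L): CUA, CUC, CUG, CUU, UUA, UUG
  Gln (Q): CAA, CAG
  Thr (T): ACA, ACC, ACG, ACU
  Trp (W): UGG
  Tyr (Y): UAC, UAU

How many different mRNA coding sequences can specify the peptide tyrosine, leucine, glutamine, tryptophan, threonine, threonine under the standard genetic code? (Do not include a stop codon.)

384

Tyr: 2 codons.
Leu: 6 codons.
Gln: 2 codons.
Trp: 1 codon.
Thr: 4 codons.
Thr: 4 codons.
2 × 6 × 2 × 1 × 4 × 4 = 384.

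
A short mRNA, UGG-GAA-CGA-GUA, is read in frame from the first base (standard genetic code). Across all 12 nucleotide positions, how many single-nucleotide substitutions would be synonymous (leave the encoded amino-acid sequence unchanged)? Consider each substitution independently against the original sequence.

8

Codon 1 (UGG, Trp): 0 synonymous substitutions.
Codon 2 (GAA, Glu): 1 synonymous substitution.
Codon 3 (CGA, Arg): 4 synonymous substitutions.
Codon 4 (GUA, Val): 3 synonymous substitutions.
Total: 0 + 1 + 4 + 3 = 8.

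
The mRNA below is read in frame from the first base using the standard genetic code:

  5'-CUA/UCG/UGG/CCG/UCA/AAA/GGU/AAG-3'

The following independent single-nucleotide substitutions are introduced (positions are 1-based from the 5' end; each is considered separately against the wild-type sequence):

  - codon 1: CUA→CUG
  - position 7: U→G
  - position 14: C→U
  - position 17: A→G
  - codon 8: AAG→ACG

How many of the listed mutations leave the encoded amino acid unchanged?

1

Codon 1: CUA (Leu) → CUG (Leu) — synonymous.
Codon 3: UGG (Trp) → GGG (Gly) — missense.
Codon 5: UCA (Ser) → UUA (Leu) — missense.
Codon 6: AAA (Lys) → AGA (Arg) — missense.
Codon 8: AAG (Lys) → ACG (Thr) — missense.
Synonymous: 1 of 5.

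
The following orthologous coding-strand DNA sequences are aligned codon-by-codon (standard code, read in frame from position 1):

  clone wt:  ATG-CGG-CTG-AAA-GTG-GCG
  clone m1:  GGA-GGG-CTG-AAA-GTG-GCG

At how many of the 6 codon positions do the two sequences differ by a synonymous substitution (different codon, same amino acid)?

0

Codon 1: ATG Met / GGA Gly — nonsynonymous.
Codon 2: CGG Arg / GGG Gly — nonsynonymous.
Codon 3: CTG Leu / CTG Leu — identical.
Codon 4: AAA Lys / AAA Lys — identical.
Codon 5: GTG Val / GTG Val — identical.
Codon 6: GCG Ala / GCG Ala — identical.
Synonymous differences: 0.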